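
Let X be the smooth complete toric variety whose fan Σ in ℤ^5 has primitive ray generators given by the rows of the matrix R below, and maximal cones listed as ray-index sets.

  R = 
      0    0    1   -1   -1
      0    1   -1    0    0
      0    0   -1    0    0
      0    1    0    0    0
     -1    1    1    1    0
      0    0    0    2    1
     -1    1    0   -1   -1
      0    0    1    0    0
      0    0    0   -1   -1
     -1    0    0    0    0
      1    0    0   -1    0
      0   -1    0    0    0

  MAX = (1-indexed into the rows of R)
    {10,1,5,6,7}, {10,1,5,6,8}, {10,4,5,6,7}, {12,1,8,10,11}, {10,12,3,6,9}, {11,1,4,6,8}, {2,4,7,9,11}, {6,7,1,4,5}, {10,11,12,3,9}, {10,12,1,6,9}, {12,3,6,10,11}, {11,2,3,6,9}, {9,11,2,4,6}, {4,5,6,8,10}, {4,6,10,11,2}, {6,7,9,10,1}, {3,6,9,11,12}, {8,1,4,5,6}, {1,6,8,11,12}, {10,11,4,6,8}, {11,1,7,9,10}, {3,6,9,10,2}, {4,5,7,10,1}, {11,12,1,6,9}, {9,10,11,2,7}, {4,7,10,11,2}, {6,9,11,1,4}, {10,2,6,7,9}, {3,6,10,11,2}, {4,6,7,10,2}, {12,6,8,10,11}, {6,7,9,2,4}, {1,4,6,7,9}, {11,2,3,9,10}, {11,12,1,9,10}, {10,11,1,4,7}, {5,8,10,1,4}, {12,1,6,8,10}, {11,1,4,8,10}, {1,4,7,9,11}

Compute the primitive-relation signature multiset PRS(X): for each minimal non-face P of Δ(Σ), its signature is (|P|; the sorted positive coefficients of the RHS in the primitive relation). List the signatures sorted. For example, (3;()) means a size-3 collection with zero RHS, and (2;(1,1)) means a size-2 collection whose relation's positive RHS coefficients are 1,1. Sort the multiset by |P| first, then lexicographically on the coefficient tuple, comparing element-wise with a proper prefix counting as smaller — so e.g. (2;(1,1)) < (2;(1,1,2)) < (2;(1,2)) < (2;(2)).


Minimal non-faces — 21 found among 12 rays, 40 max cones:

  {3,8}:  v_{3} + v_{8} = 0  →  sig = (2;())
  {4,12}:  v_{4} + v_{12} = 0  →  sig = (2;())
  {1,3}:  v_{1} + v_{3} = v_{9}  →  sig = (2;(1))
  {2,8}:  v_{2} + v_{8} = v_{4}  →  sig = (2;(1))
  {2,12}:  v_{2} + v_{12} = v_{3}  →  sig = (2;(1))
  {3,4}:  v_{3} + v_{4} = v_{2}  →  sig = (2;(1))
  {8,9}:  v_{8} + v_{9} = v_{1}  →  sig = (2;(1))
  {1,2}:  v_{1} + v_{2} = v_{4} + v_{9}  →  sig = (2;(1,1))
  {3,5}:  v_{3} + v_{5} = v_{6} + v_{7}  →  sig = (2;(1,1))
  {5,11}:  v_{5} + v_{11} = v_{4} + v_{8}  →  sig = (2;(1,1))
  {7,12}:  v_{7} + v_{12} = v_{9} + v_{10}  →  sig = (2;(1,1))
  {2,5}:  v_{2} + v_{5} = v_{4} + v_{6} + v_{7}  →  sig = (2;(1,1,1))
  {3,7}:  v_{3} + v_{7} = v_{2} + v_{9} + v_{10}  →  sig = (2;(1,1,1))
  {5,9}:  v_{5} + v_{9} = v_{1} + v_{6} + v_{7}  →  sig = (2;(1,1,1))
  {5,12}:  v_{5} + v_{12} = v_{1} + v_{6} + v_{10}  →  sig = (2;(1,1,1))
  {7,8}:  v_{7} + v_{8} = v_{1} + v_{4} + v_{10}  →  sig = (2;(1,1,1))
  {4,9,10}:  v_{4} + v_{9} + v_{10} = v_{7}  →  sig = (3;(1))
  {6,7,11}:  v_{6} + v_{7} + v_{11} = v_{4}  →  sig = (3;(1))
  {6,9,10,11}:  v_{6} + v_{9} + v_{10} + v_{11} = 0  →  sig = (4;())
  {1,4,6,10}:  v_{1} + v_{4} + v_{6} + v_{10} = v_{5}  →  sig = (4;(1))
  {1,6,10,11}:  v_{1} + v_{6} + v_{10} + v_{11} = v_{8}  →  sig = (4;(1))

so the primitive-relation signature multiset is
    (2;())
    (2;())
    (2;(1))
    (2;(1))
    (2;(1))
    (2;(1))
    (2;(1))
    (2;(1,1))
    (2;(1,1))
    (2;(1,1))
    (2;(1,1))
    (2;(1,1,1))
    (2;(1,1,1))
    (2;(1,1,1))
    (2;(1,1,1))
    (2;(1,1,1))
    (3;(1))
    (3;(1))
    (4;())
    (4;(1))
    (4;(1))


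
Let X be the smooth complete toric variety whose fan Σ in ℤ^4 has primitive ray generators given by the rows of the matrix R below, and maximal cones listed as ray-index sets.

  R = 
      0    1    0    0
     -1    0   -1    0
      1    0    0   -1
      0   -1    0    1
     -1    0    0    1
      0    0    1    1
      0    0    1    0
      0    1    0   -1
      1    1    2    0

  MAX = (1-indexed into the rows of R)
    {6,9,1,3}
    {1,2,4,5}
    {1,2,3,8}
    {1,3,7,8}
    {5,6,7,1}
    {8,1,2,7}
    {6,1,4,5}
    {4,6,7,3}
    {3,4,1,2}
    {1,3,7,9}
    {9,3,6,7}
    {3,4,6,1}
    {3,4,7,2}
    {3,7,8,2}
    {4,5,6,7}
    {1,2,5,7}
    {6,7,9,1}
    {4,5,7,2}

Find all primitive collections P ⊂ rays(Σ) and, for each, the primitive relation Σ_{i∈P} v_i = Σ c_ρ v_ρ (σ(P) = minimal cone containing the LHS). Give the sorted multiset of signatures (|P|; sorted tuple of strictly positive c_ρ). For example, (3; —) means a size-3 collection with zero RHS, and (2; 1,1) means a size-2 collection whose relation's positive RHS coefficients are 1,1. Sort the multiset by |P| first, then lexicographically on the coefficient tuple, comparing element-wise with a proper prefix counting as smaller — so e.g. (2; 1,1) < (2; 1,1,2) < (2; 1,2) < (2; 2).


|primitive collections| = 12. Relations:

  P = {3,5}:  v_{3} + v_{5} = 0  ⟹  sig = (2; —)
  P = {4,8}:  v_{4} + v_{8} = 0  ⟹  sig = (2; —)
  P = {2,6}:  v_{2} + v_{6} = v_{5}  ⟹  sig = (2; 1)
  P = {2,9}:  v_{2} + v_{9} = v_{1} + v_{7}  ⟹  sig = (2; 1,1)
  P = {6,8}:  v_{6} + v_{8} = v_{1} + v_{7}  ⟹  sig = (2; 1,1)
  P = {5,8}:  v_{5} + v_{8} = v_{1} + v_{2} + v_{7}  ⟹  sig = (2; 1,1,1)
  P = {5,9}:  v_{5} + v_{9} = v_{1} + v_{6} + v_{7}  ⟹  sig = (2; 1,1,1)
  P = {4,9}:  v_{4} + v_{9} = v_{3} + 2·v_{6}  ⟹  sig = (2; 1,2)
  P = {8,9}:  v_{8} + v_{9} = 2·v_{1} + v_{3} + 2·v_{7}  ⟹  sig = (2; 1,2,2)
  P = {1,4,7}:  v_{1} + v_{4} + v_{7} = v_{6}  ⟹  sig = (3; 1)
  P = {1,2,3,7}:  v_{1} + v_{2} + v_{3} + v_{7} = v_{8}  ⟹  sig = (4; 1)
  P = {1,3,6,7}:  v_{1} + v_{3} + v_{6} + v_{7} = v_{9}  ⟹  sig = (4; 1)

Sorted signature multiset PRS(X):
[(2; —), (2; —), (2; 1), (2; 1,1), (2; 1,1), (2; 1,1,1), (2; 1,1,1), (2; 1,2), (2; 1,2,2), (3; 1), (4; 1), (4; 1)]


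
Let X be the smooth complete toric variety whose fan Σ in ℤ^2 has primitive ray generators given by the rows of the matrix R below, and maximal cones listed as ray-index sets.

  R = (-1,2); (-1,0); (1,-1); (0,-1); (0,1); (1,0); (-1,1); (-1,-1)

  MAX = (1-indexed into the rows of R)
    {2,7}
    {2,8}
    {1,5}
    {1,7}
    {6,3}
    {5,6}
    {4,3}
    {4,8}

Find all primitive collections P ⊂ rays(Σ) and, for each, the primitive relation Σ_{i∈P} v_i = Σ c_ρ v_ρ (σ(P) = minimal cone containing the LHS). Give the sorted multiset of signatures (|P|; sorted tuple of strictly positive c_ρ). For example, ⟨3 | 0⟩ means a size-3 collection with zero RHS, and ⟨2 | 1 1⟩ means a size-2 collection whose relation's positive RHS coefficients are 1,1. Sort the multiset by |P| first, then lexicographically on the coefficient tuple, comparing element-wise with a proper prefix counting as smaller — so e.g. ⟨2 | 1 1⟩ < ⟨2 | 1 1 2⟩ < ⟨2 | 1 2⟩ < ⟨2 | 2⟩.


20 collections generate NE(X_Σ); each relation:

  P = {2,6}:  v_{2} + v_{6} = 0 ; sig = ⟨2 | 0⟩
  P = {3,7}:  v_{3} + v_{7} = 0 ; sig = ⟨2 | 0⟩
  P = {4,5}:  v_{4} + v_{5} = 0 ; sig = ⟨2 | 0⟩
  P = {1,3}:  v_{1} + v_{3} = v_{5} ; sig = ⟨2 | 1⟩
  P = {1,4}:  v_{1} + v_{4} = v_{7} ; sig = ⟨2 | 1⟩
  P = {2,3}:  v_{2} + v_{3} = v_{4} ; sig = ⟨2 | 1⟩
  P = {2,4}:  v_{2} + v_{4} = v_{8} ; sig = ⟨2 | 1⟩
  P = {2,5}:  v_{2} + v_{5} = v_{7} ; sig = ⟨2 | 1⟩
  P = {3,5}:  v_{3} + v_{5} = v_{6} ; sig = ⟨2 | 1⟩
  P = {4,6}:  v_{4} + v_{6} = v_{3} ; sig = ⟨2 | 1⟩
  P = {4,7}:  v_{4} + v_{7} = v_{2} ; sig = ⟨2 | 1⟩
  P = {5,7}:  v_{5} + v_{7} = v_{1} ; sig = ⟨2 | 1⟩
  P = {5,8}:  v_{5} + v_{8} = v_{2} ; sig = ⟨2 | 1⟩
  P = {6,7}:  v_{6} + v_{7} = v_{5} ; sig = ⟨2 | 1⟩
  P = {6,8}:  v_{6} + v_{8} = v_{4} ; sig = ⟨2 | 1⟩
  P = {1,8}:  v_{1} + v_{8} = v_{2} + v_{7} ; sig = ⟨2 | 1 1⟩
  P = {1,2}:  v_{1} + v_{2} = 2·v_{7} ; sig = ⟨2 | 2⟩
  P = {1,6}:  v_{1} + v_{6} = 2·v_{5} ; sig = ⟨2 | 2⟩
  P = {3,8}:  v_{3} + v_{8} = 2·v_{4} ; sig = ⟨2 | 2⟩
  P = {7,8}:  v_{7} + v_{8} = 2·v_{2} ; sig = ⟨2 | 2⟩

Sorted signature multiset PRS(X):
{ ⟨2 | 0⟩ ×3,  ⟨2 | 1⟩ ×12,  ⟨2 | 1 1⟩,  ⟨2 | 2⟩ ×4 }


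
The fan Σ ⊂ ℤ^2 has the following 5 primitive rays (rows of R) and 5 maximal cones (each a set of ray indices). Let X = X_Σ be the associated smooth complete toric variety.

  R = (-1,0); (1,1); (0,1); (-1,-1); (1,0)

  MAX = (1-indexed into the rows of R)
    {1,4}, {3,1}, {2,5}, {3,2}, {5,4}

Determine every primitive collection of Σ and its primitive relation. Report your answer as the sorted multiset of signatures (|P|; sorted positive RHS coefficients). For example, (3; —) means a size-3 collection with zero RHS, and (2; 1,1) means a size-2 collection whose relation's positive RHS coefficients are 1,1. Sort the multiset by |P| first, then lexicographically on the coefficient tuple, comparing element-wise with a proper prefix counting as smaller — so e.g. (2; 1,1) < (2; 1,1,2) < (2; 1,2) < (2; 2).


Σ has 5 primitive collections:

  P = {1,5}:  v_{1} + v_{5} = 0 — sig = (2; —)
  P = {2,4}:  v_{2} + v_{4} = 0 — sig = (2; —)
  P = {1,2}:  v_{1} + v_{2} = v_{3} — sig = (2; 1)
  P = {3,4}:  v_{3} + v_{4} = v_{1} — sig = (2; 1)
  P = {3,5}:  v_{3} + v_{5} = v_{2} — sig = (2; 1)

so the primitive-relation signature multiset is
{ (2; —) ×2,  (2; 1) ×3 }


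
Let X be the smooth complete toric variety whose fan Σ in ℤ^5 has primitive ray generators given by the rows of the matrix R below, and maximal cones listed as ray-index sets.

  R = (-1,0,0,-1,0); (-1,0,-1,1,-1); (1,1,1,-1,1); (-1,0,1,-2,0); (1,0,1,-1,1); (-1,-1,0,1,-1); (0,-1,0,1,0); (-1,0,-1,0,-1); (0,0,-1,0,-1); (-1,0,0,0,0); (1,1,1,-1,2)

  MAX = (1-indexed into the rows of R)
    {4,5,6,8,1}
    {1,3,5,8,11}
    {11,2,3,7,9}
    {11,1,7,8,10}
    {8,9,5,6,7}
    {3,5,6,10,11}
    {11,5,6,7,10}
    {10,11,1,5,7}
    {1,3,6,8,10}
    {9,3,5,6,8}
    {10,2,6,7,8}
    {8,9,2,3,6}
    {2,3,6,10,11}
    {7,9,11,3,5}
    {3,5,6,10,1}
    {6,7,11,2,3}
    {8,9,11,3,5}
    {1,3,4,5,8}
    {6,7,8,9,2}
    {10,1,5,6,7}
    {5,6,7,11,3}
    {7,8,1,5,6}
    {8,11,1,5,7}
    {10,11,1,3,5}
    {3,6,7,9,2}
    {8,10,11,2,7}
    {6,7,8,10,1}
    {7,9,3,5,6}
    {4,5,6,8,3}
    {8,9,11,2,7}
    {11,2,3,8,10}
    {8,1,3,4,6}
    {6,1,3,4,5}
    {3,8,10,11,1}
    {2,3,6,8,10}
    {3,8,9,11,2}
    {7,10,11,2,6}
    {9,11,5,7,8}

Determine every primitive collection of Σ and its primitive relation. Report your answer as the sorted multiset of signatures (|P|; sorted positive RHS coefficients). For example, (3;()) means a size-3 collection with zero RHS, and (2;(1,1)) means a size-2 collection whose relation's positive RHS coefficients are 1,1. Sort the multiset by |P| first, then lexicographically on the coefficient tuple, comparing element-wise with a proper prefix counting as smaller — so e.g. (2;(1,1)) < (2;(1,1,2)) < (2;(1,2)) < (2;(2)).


Δ(Σ) — 11 vertices, 17 min non-faces:

  P={2,5}:  v_{2} + v_{5} = 0  →  sig = (2;())
  P={9,10}:  v_{9} + v_{10} = v_{8}  →  sig = (2;(1))
  P={1,2}:  v_{1} + v_{2} = v_{8} + v_{10}  →  sig = (2;(1,1))
  P={4,7}:  v_{4} + v_{7} = v_{1} + v_{5} + v_{6}  →  sig = (2;(1,1,1))
  P={2,4}:  v_{2} + v_{4} = v_{1} + v_{3} + v_{6} + v_{8}  →  sig = (2;(1,1,1,1))
  P={4,11}:  v_{4} + v_{11} = v_{1} + v_{3} + v_{5} + v_{10}  →  sig = (2;(1,1,1,1))
  P={4,10}:  v_{4} + v_{10} = 2·v_{1} + v_{3} + v_{6}  →  sig = (2;(1,1,2))
  P={4,9}:  v_{4} + v_{9} = v_{3} + 2·v_{5} + v_{6} + 3·v_{8}  →  sig = (2;(1,1,2,3))
  P={1,9}:  v_{1} + v_{9} = v_{5} + 2·v_{8}  →  sig = (2;(1,2))
  P={3,7,8}:  v_{3} + v_{7} + v_{8} = 0  →  sig = (3;())
  P={6,9,11}:  v_{6} + v_{9} + v_{11} = 0  →  sig = (3;())
  P={5,8,10}:  v_{5} + v_{8} + v_{10} = v_{1}  →  sig = (3;(1))
  P={6,8,11}:  v_{6} + v_{8} + v_{11} = v_{10}  →  sig = (3;(1))
  P={1,3,7}:  v_{1} + v_{3} + v_{7} = v_{5} + v_{10}  →  sig = (3;(1,1))
  P={3,7,10}:  v_{3} + v_{7} + v_{10} = v_{6} + v_{11}  →  sig = (3;(1,1))
  P={1,6,11}:  v_{1} + v_{6} + v_{11} = v_{5} + 2·v_{10}  →  sig = (3;(1,2))
  P={1,3,5,6,8}:  v_{1} + v_{3} + v_{5} + v_{6} + v_{8} = v_{4}  →  sig = (5;(1))

Hence PRS(X_Σ) =
    (2;())
    (2;(1))
    (2;(1,1))
    (2;(1,1,1))
    (2;(1,1,1,1))
    (2;(1,1,1,1))
    (2;(1,1,2))
    (2;(1,1,2,3))
    (2;(1,2))
    (3;())
    (3;())
    (3;(1))
    (3;(1))
    (3;(1,1))
    (3;(1,1))
    (3;(1,2))
    (5;(1))


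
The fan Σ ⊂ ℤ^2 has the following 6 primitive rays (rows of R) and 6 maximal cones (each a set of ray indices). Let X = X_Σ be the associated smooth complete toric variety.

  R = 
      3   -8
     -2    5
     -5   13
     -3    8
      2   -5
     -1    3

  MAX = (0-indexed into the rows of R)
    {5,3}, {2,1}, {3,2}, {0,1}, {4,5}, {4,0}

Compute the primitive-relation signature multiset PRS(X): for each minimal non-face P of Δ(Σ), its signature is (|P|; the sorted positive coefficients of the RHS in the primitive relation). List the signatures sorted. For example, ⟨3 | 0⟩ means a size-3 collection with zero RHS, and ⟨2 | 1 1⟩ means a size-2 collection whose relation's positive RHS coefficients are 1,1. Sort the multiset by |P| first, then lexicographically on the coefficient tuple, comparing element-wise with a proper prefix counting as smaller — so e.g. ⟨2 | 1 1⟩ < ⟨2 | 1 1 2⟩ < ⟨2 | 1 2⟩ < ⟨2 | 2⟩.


9 collections generate NE(X_Σ); each relation:

  P={0,3}:  v_{0} + v_{3} = 0  ⟹  sig = ⟨2 | 0⟩
  P={1,4}:  v_{1} + v_{4} = 0  ⟹  sig = ⟨2 | 0⟩
  P={0,2}:  v_{0} + v_{2} = v_{1}  ⟹  sig = ⟨2 | 1⟩
  P={0,5}:  v_{0} + v_{5} = v_{4}  ⟹  sig = ⟨2 | 1⟩
  P={1,3}:  v_{1} + v_{3} = v_{2}  ⟹  sig = ⟨2 | 1⟩
  P={1,5}:  v_{1} + v_{5} = v_{3}  ⟹  sig = ⟨2 | 1⟩
  P={2,4}:  v_{2} + v_{4} = v_{3}  ⟹  sig = ⟨2 | 1⟩
  P={3,4}:  v_{3} + v_{4} = v_{5}  ⟹  sig = ⟨2 | 1⟩
  P={2,5}:  v_{2} + v_{5} = 2·v_{3}  ⟹  sig = ⟨2 | 2⟩

Hence PRS(X_Σ) =
[⟨2 | 0⟩, ⟨2 | 0⟩, ⟨2 | 1⟩, ⟨2 | 1⟩, ⟨2 | 1⟩, ⟨2 | 1⟩, ⟨2 | 1⟩, ⟨2 | 1⟩, ⟨2 | 2⟩]


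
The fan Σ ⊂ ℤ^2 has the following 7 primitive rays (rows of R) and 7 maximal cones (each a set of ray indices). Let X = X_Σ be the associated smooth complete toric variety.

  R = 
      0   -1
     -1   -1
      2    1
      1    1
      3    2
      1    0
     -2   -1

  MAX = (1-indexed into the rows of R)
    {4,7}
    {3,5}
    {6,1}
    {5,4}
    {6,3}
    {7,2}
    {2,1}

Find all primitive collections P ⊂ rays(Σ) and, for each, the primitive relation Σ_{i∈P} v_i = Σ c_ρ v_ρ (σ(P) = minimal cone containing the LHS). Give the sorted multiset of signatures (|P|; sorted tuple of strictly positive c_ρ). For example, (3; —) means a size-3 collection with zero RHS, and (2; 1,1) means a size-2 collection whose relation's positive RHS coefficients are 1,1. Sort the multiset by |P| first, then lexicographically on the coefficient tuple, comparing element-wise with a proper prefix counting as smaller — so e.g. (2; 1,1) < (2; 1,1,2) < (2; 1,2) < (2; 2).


Minimal non-faces — 14 found among 7 rays, 7 max cones:

  {2,4}:  v_{2} + v_{4} = 0  ⇒ sig = (2; —)
  {3,7}:  v_{3} + v_{7} = 0  ⇒ sig = (2; —)
  {1,4}:  v_{1} + v_{4} = v_{6}  ⇒ sig = (2; 1)
  {2,3}:  v_{2} + v_{3} = v_{6}  ⇒ sig = (2; 1)
  {2,5}:  v_{2} + v_{5} = v_{3}  ⇒ sig = (2; 1)
  {2,6}:  v_{2} + v_{6} = v_{1}  ⇒ sig = (2; 1)
  {3,4}:  v_{3} + v_{4} = v_{5}  ⇒ sig = (2; 1)
  {4,6}:  v_{4} + v_{6} = v_{3}  ⇒ sig = (2; 1)
  {5,7}:  v_{5} + v_{7} = v_{4}  ⇒ sig = (2; 1)
  {6,7}:  v_{6} + v_{7} = v_{2}  ⇒ sig = (2; 1)
  {1,5}:  v_{1} + v_{5} = v_{3} + v_{6}  ⇒ sig = (2; 1,1)
  {1,3}:  v_{1} + v_{3} = 2·v_{6}  ⇒ sig = (2; 2)
  {1,7}:  v_{1} + v_{7} = 2·v_{2}  ⇒ sig = (2; 2)
  {5,6}:  v_{5} + v_{6} = 2·v_{3}  ⇒ sig = (2; 2)

Hence PRS(X_Σ) =
[(2; —), (2; —), (2; 1), (2; 1), (2; 1), (2; 1), (2; 1), (2; 1), (2; 1), (2; 1), (2; 1,1), (2; 2), (2; 2), (2; 2)]


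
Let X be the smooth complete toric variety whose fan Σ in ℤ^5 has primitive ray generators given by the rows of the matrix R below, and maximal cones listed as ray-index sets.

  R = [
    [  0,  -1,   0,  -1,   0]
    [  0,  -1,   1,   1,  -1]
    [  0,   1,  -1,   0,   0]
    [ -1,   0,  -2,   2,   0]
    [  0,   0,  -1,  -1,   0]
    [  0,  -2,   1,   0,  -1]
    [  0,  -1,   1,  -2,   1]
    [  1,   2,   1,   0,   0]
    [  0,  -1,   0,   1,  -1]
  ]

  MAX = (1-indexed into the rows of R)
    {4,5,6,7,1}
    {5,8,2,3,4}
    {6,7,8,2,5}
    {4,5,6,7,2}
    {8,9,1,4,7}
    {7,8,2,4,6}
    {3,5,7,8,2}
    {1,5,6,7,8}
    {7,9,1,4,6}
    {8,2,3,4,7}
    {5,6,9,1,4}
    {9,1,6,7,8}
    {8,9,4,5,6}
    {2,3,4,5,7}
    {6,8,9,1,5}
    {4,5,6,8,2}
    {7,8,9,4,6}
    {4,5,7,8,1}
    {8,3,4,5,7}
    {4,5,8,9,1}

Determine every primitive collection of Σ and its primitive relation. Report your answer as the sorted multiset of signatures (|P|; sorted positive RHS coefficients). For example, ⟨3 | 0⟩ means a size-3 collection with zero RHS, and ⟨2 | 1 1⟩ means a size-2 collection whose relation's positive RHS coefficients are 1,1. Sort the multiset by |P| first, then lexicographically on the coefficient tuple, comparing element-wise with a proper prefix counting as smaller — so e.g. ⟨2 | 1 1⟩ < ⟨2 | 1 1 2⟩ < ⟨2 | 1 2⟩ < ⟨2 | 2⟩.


Δ(Σ) — 9 vertices, 9 min non-faces:

  P = {1,2}:  v_{1} + v_{2} = v_{6}  so sig = ⟨2 | 1⟩
  P = {1,3}:  v_{1} + v_{3} = v_{5}  so sig = ⟨2 | 1⟩
  P = {3,6}:  v_{3} + v_{6} = v_{2} + v_{5}  so sig = ⟨2 | 1 1⟩
  P = {3,9}:  v_{3} + v_{9} = v_{4} + v_{5} + v_{6} + v_{8}  so sig = ⟨2 | 1 1 1 1⟩
  P = {2,9}:  v_{2} + v_{9} = v_{4} + 2·v_{6} + v_{8}  so sig = ⟨2 | 1 1 2⟩
  P = {5,7,9}:  v_{5} + v_{7} + v_{9} = 2·v_{1}  so sig = ⟨3 | 2⟩
  P = {1,4,6,8}:  v_{1} + v_{4} + v_{6} + v_{8} = v_{9}  so sig = ⟨4 | 1⟩
  P = {2,4,5,7,8}:  v_{2} + v_{4} + v_{5} + v_{7} + v_{8} = 0  so sig = ⟨5 | 0⟩
  P = {4,5,6,7,8}:  v_{4} + v_{5} + v_{6} + v_{7} + v_{8} = v_{1}  so sig = ⟨5 | 1⟩

Signatures (|P|; sorted positive RHS coefficients), sorted:
    |P|=2: 5 collections, coeffs (1), (1), (1,1), (1,1,1,1), (1,1,2)
    |P|=3: 1 collection, coeffs (2)
    |P|=4: 1 collection, coeffs (1)
    |P|=5: 2 collections, coeffs (), (1)


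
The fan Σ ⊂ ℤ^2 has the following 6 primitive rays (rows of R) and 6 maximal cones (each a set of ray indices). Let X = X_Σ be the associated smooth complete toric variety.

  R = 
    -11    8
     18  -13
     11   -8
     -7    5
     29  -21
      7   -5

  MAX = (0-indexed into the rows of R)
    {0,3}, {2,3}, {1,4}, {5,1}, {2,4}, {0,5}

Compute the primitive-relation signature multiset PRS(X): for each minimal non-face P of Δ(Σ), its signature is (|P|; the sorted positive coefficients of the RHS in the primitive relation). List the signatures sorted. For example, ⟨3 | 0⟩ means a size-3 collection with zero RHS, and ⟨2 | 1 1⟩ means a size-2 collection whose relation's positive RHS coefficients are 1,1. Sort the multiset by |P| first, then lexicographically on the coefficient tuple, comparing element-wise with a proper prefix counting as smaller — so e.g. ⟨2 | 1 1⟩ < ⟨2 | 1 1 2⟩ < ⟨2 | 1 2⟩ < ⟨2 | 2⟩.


Primitive collections (9):

  P = {0,2}:  v_{0} + v_{2} = 0  ⇒ sig = ⟨2 | 0⟩
  P = {3,5}:  v_{3} + v_{5} = 0  ⇒ sig = ⟨2 | 0⟩
  P = {0,1}:  v_{0} + v_{1} = v_{5}  ⇒ sig = ⟨2 | 1⟩
  P = {0,4}:  v_{0} + v_{4} = v_{1}  ⇒ sig = ⟨2 | 1⟩
  P = {1,2}:  v_{1} + v_{2} = v_{4}  ⇒ sig = ⟨2 | 1⟩
  P = {1,3}:  v_{1} + v_{3} = v_{2}  ⇒ sig = ⟨2 | 1⟩
  P = {2,5}:  v_{2} + v_{5} = v_{1}  ⇒ sig = ⟨2 | 1⟩
  P = {3,4}:  v_{3} + v_{4} = 2·v_{2}  ⇒ sig = ⟨2 | 2⟩
  P = {4,5}:  v_{4} + v_{5} = 2·v_{1}  ⇒ sig = ⟨2 | 2⟩

Sorted signature multiset PRS(X):
[⟨2 | 0⟩, ⟨2 | 0⟩, ⟨2 | 1⟩, ⟨2 | 1⟩, ⟨2 | 1⟩, ⟨2 | 1⟩, ⟨2 | 1⟩, ⟨2 | 2⟩, ⟨2 | 2⟩]


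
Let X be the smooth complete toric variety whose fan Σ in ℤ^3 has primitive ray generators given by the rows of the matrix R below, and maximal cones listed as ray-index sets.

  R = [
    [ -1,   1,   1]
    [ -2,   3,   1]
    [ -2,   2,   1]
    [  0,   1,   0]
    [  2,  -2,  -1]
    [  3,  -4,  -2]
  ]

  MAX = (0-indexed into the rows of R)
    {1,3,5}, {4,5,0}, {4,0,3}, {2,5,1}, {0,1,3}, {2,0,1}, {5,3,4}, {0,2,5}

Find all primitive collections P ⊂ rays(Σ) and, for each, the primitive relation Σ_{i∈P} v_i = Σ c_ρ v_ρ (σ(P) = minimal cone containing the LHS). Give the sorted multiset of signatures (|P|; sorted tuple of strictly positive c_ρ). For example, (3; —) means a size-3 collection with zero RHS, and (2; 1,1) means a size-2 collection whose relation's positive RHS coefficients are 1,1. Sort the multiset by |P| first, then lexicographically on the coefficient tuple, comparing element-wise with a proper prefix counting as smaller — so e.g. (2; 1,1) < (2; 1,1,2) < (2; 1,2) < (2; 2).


Δ(Σ) — 6 vertices, 5 min non-faces:

  P = {2,4}:  v_{2} + v_{4} = 0  so sig = (2; —)
  P = {1,4}:  v_{1} + v_{4} = v_{3}  so sig = (2; 1)
  P = {2,3}:  v_{2} + v_{3} = v_{1}  so sig = (2; 1)
  P = {0,1,5}:  v_{0} + v_{1} + v_{5} = 0  so sig = (3; —)
  P = {0,3,5}:  v_{0} + v_{3} + v_{5} = v_{4}  so sig = (3; 1)

so the primitive-relation signature multiset is
    (2; —)
    (2; 1)
    (2; 1)
    (3; —)
    (3; 1)


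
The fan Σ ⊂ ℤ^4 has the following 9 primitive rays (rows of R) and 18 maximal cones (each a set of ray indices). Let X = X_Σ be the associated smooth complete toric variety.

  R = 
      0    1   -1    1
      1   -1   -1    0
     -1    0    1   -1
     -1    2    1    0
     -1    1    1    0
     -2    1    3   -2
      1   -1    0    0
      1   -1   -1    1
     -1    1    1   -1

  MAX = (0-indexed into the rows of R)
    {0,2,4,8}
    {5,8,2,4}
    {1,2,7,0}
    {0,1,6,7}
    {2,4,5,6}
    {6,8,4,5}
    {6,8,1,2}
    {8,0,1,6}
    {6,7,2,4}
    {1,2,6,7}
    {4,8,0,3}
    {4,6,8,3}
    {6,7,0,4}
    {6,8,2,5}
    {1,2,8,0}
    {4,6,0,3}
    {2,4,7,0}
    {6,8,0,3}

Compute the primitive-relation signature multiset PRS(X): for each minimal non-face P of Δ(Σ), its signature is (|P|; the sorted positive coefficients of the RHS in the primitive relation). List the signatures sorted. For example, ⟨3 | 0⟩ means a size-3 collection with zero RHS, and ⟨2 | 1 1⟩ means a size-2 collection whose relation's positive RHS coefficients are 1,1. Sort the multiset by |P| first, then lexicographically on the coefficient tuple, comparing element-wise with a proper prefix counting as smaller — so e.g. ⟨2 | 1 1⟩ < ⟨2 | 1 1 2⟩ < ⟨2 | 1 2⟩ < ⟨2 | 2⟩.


12 collections generate NE(X_Σ); each relation:

  P = {1,4}:  v_{1} + v_{4} = 0  ⟹  sig = ⟨2 | 0⟩
  P = {7,8}:  v_{7} + v_{8} = 0  ⟹  sig = ⟨2 | 0⟩
  P = {0,5}:  v_{0} + v_{5} = v_{4} + v_{8}  ⟹  sig = ⟨2 | 1 1⟩
  P = {2,3}:  v_{2} + v_{3} = v_{4} + v_{8}  ⟹  sig = ⟨2 | 1 1⟩
  P = {1,3}:  v_{1} + v_{3} = v_{0} + v_{6} + v_{8}  ⟹  sig = ⟨2 | 1 1 1⟩
  P = {1,5}:  v_{1} + v_{5} = v_{2} + v_{6} + v_{8}  ⟹  sig = ⟨2 | 1 1 1⟩
  P = {3,7}:  v_{3} + v_{7} = v_{0} + v_{4} + v_{6}  ⟹  sig = ⟨2 | 1 1 1⟩
  P = {5,7}:  v_{5} + v_{7} = v_{2} + v_{4} + v_{6}  ⟹  sig = ⟨2 | 1 1 1⟩
  P = {3,5}:  v_{3} + v_{5} = 2·v_{4} + v_{6} + 2·v_{8}  ⟹  sig = ⟨2 | 1 2 2⟩
  P = {0,2,6}:  v_{0} + v_{2} + v_{6} = 0  ⟹  sig = ⟨3 | 0⟩
  P = {0,4,6,8}:  v_{0} + v_{4} + v_{6} + v_{8} = v_{3}  ⟹  sig = ⟨4 | 1⟩
  P = {2,4,6,8}:  v_{2} + v_{4} + v_{6} + v_{8} = v_{5}  ⟹  sig = ⟨4 | 1⟩

so the primitive-relation signature multiset is
{ ⟨2 | 0⟩ ×2,  ⟨2 | 1 1⟩ ×2,  ⟨2 | 1 1 1⟩ ×4,  ⟨2 | 1 2 2⟩,  ⟨3 | 0⟩,  ⟨4 | 1⟩ ×2 }


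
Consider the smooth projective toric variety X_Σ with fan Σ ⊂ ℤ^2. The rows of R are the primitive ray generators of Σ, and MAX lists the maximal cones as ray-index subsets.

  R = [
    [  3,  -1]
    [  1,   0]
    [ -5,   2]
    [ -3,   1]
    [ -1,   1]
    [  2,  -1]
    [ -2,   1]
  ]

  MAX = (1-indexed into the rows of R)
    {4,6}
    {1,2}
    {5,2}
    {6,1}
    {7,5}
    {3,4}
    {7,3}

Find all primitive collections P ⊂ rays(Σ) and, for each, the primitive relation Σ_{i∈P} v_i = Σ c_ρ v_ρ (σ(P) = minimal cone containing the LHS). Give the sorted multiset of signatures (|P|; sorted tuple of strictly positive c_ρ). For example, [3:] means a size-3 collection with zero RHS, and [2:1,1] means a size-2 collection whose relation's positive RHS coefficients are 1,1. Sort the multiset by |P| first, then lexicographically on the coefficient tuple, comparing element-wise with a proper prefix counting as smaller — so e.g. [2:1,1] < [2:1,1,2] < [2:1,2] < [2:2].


Minimal non-faces — 14 found among 7 rays, 7 max cones:

  P={1,4}:  v_{1} + v_{4} = 0 ; sig = [2:]
  P={6,7}:  v_{6} + v_{7} = 0 ; sig = [2:]
  P={1,3}:  v_{1} + v_{3} = v_{7} ; sig = [2:1]
  P={1,7}:  v_{1} + v_{7} = v_{2} ; sig = [2:1]
  P={2,4}:  v_{2} + v_{4} = v_{7} ; sig = [2:1]
  P={2,6}:  v_{2} + v_{6} = v_{1} ; sig = [2:1]
  P={2,7}:  v_{2} + v_{7} = v_{5} ; sig = [2:1]
  P={3,6}:  v_{3} + v_{6} = v_{4} ; sig = [2:1]
  P={4,7}:  v_{4} + v_{7} = v_{3} ; sig = [2:1]
  P={5,6}:  v_{5} + v_{6} = v_{2} ; sig = [2:1]
  P={1,5}:  v_{1} + v_{5} = 2·v_{2} ; sig = [2:2]
  P={2,3}:  v_{2} + v_{3} = 2·v_{7} ; sig = [2:2]
  P={4,5}:  v_{4} + v_{5} = 2·v_{7} ; sig = [2:2]
  P={3,5}:  v_{3} + v_{5} = 3·v_{7} ; sig = [2:3]

Sorted signature multiset PRS(X):
{ [2:] ×2,  [2:1] ×8,  [2:2] ×3,  [2:3] }


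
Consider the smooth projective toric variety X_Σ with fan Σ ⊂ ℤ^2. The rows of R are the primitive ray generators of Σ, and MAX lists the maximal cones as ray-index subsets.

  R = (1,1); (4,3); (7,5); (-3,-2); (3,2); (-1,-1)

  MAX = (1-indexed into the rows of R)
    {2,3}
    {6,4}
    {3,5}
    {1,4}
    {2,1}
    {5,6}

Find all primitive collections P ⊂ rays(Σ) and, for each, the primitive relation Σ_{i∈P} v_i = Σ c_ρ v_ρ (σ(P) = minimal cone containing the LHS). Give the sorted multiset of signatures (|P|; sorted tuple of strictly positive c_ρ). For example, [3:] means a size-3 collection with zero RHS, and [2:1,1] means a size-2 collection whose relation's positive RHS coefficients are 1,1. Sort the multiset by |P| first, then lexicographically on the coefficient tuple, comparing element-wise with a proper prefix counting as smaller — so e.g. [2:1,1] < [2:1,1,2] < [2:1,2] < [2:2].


9 minimal non-faces of Δ(Σ) (on 6 rays):

  P = {1,6}:  v_{1} + v_{6} = 0 ; sig = [2:]
  P = {4,5}:  v_{4} + v_{5} = 0 ; sig = [2:]
  P = {1,5}:  v_{1} + v_{5} = v_{2} ; sig = [2:1]
  P = {2,4}:  v_{2} + v_{4} = v_{1} ; sig = [2:1]
  P = {2,5}:  v_{2} + v_{5} = v_{3} ; sig = [2:1]
  P = {2,6}:  v_{2} + v_{6} = v_{5} ; sig = [2:1]
  P = {3,4}:  v_{3} + v_{4} = v_{2} ; sig = [2:1]
  P = {1,3}:  v_{1} + v_{3} = 2·v_{2} ; sig = [2:2]
  P = {3,6}:  v_{3} + v_{6} = 2·v_{5} ; sig = [2:2]

so the primitive-relation signature multiset is
    |P|=2: 9 collections, coeffs (), (), (1), (1), (1), (1), (1), (2), (2)


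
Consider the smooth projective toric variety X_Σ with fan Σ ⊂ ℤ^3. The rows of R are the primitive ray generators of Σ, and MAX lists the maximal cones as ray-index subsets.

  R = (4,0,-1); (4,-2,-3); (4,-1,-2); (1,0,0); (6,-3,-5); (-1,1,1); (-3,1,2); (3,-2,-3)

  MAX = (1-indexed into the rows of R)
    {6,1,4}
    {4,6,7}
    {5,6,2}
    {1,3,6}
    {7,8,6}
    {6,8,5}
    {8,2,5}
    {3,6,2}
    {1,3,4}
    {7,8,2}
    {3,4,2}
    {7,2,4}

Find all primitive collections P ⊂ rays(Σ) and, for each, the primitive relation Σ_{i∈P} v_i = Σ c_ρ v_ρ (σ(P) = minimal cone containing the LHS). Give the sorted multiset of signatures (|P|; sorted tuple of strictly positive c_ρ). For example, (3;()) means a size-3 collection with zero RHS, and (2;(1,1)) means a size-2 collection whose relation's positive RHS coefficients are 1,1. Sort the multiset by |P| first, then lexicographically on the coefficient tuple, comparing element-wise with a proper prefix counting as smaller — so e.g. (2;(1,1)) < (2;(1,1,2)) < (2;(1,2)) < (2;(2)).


|primitive collections| = 14. Relations:

  {3,7}:  v_{3} + v_{7} = v_{4} ; sig = (2;(1))
  {4,8}:  v_{4} + v_{8} = v_{2} ; sig = (2;(1))
  {5,7}:  v_{5} + v_{7} = v_{8} ; sig = (2;(1))
  {1,8}:  v_{1} + v_{8} = v_{2} + v_{3} + v_{6} ; sig = (2;(1,1,1))
  {1,7}:  v_{1} + v_{7} = 2·v_{4} + v_{6} ; sig = (2;(1,2))
  {3,8}:  v_{3} + v_{8} = 2·v_{2} + v_{6} ; sig = (2;(1,2))
  {4,5}:  v_{4} + v_{5} = 2·v_{2} + v_{6} ; sig = (2;(1,2))
  {1,5}:  v_{1} + v_{5} = 2·v_{2} + v_{3} + 2·v_{6} ; sig = (2;(1,2,2))
  {1,2}:  v_{1} + v_{2} = 2·v_{3} ; sig = (2;(2))
  {3,5}:  v_{3} + v_{5} = 3·v_{2} + 2·v_{6} ; sig = (2;(2,3))
  {2,6,7}:  v_{2} + v_{6} + v_{7} = 0 ; sig = (3;())
  {2,4,6}:  v_{2} + v_{4} + v_{6} = v_{3} ; sig = (3;(1))
  {2,6,8}:  v_{2} + v_{6} + v_{8} = v_{5} ; sig = (3;(1))
  {3,4,6}:  v_{3} + v_{4} + v_{6} = v_{1} ; sig = (3;(1))

Sorted signature multiset PRS(X):
    |P|=2: 10 collections, coeffs (1), (1), (1), (1,1,1), (1,2), (1,2), (1,2), (1,2,2), (2), (2,3)
    |P|=3: 4 collections, coeffs (), (1), (1), (1)


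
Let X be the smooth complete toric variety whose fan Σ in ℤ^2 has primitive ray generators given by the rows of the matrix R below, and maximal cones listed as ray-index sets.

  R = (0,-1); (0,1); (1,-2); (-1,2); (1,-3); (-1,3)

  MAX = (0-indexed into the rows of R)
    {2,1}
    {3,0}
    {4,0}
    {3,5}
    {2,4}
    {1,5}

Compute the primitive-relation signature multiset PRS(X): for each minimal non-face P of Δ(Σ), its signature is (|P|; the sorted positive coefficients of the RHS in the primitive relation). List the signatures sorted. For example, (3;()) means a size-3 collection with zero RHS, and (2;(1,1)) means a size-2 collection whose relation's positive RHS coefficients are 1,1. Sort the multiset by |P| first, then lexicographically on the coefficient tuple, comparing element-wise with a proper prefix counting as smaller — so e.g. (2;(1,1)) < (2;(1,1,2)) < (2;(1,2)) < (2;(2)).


|primitive collections| = 9. Relations:

  {0,1}:  v_{0} + v_{1} = 0  ⇒ sig = (2;())
  {2,3}:  v_{2} + v_{3} = 0  ⇒ sig = (2;())
  {4,5}:  v_{4} + v_{5} = 0  ⇒ sig = (2;())
  {0,2}:  v_{0} + v_{2} = v_{4}  ⇒ sig = (2;(1))
  {0,5}:  v_{0} + v_{5} = v_{3}  ⇒ sig = (2;(1))
  {1,3}:  v_{1} + v_{3} = v_{5}  ⇒ sig = (2;(1))
  {1,4}:  v_{1} + v_{4} = v_{2}  ⇒ sig = (2;(1))
  {2,5}:  v_{2} + v_{5} = v_{1}  ⇒ sig = (2;(1))
  {3,4}:  v_{3} + v_{4} = v_{0}  ⇒ sig = (2;(1))

Signatures (|P|; sorted positive RHS coefficients), sorted:
    |P|=2: 9 collections, coeffs (), (), (), (1), (1), (1), (1), (1), (1)


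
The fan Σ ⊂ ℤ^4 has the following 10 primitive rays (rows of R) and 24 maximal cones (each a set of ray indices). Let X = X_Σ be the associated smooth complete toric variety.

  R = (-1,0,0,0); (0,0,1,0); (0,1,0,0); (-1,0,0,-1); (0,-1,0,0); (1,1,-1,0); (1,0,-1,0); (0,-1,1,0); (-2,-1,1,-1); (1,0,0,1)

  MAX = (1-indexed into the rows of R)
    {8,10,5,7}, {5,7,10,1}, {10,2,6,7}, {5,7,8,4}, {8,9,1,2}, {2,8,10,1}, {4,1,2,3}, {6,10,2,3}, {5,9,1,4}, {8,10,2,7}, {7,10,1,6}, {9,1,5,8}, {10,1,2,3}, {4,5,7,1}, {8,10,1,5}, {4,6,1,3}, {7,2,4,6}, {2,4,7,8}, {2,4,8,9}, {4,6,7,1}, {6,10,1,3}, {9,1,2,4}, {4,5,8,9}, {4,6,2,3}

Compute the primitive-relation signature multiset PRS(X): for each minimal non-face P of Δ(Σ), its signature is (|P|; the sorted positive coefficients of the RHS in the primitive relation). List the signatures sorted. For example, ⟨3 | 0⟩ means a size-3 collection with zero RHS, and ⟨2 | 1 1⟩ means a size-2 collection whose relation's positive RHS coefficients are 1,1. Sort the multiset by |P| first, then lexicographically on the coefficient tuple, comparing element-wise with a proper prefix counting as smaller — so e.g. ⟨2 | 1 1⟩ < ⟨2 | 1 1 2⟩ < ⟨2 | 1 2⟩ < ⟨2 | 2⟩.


Primitive collections (15):

  {3,5}:  v_{3} + v_{5} = 0  ⇒ sig = ⟨2 | 0⟩
  {4,10}:  v_{4} + v_{10} = 0  ⇒ sig = ⟨2 | 0⟩
  {2,5}:  v_{2} + v_{5} = v_{8}  ⇒ sig = ⟨2 | 1⟩
  {3,7}:  v_{3} + v_{7} = v_{6}  ⇒ sig = ⟨2 | 1⟩
  {3,8}:  v_{3} + v_{8} = v_{2}  ⇒ sig = ⟨2 | 1⟩
  {5,6}:  v_{5} + v_{6} = v_{7}  ⇒ sig = ⟨2 | 1⟩
  {6,9}:  v_{6} + v_{9} = v_{4}  ⇒ sig = ⟨2 | 1⟩
  {6,8}:  v_{6} + v_{8} = v_{2} + v_{7}  ⇒ sig = ⟨2 | 1 1⟩
  {7,9}:  v_{7} + v_{9} = v_{4} + v_{5}  ⇒ sig = ⟨2 | 1 1⟩
  {9,10}:  v_{9} + v_{10} = v_{1} + v_{8}  ⇒ sig = ⟨2 | 1 1⟩
  {3,9}:  v_{3} + v_{9} = v_{1} + v_{2} + v_{4}  ⇒ sig = ⟨2 | 1 1 1⟩
  {1,2,7}:  v_{1} + v_{2} + v_{7} = 0  ⇒ sig = ⟨3 | 0⟩
  {1,2,6}:  v_{1} + v_{2} + v_{6} = v_{3}  ⇒ sig = ⟨3 | 1⟩
  {1,4,8}:  v_{1} + v_{4} + v_{8} = v_{9}  ⇒ sig = ⟨3 | 1⟩
  {1,7,8}:  v_{1} + v_{7} + v_{8} = v_{5}  ⇒ sig = ⟨3 | 1⟩

Sorted signature multiset PRS(X):
[⟨2 | 0⟩, ⟨2 | 0⟩, ⟨2 | 1⟩, ⟨2 | 1⟩, ⟨2 | 1⟩, ⟨2 | 1⟩, ⟨2 | 1⟩, ⟨2 | 1 1⟩, ⟨2 | 1 1⟩, ⟨2 | 1 1⟩, ⟨2 | 1 1 1⟩, ⟨3 | 0⟩, ⟨3 | 1⟩, ⟨3 | 1⟩, ⟨3 | 1⟩]


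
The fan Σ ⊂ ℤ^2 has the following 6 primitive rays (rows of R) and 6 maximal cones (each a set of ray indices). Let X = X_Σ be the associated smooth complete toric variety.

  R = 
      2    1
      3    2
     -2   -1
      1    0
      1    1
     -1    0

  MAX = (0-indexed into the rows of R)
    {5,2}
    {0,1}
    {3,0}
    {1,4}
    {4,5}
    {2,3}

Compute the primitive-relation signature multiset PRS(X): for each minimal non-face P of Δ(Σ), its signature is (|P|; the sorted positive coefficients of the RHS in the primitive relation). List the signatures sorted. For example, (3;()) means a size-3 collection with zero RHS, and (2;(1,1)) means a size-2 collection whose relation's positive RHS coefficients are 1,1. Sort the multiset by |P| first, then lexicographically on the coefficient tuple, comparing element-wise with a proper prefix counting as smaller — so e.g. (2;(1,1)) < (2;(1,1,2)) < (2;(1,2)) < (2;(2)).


Primitive collections (9):

  P={0,2}:  v_{0} + v_{2} = 0 — sig = (2;())
  P={3,5}:  v_{3} + v_{5} = 0 — sig = (2;())
  P={0,4}:  v_{0} + v_{4} = v_{1} — sig = (2;(1))
  P={0,5}:  v_{0} + v_{5} = v_{4} — sig = (2;(1))
  P={1,2}:  v_{1} + v_{2} = v_{4} — sig = (2;(1))
  P={2,4}:  v_{2} + v_{4} = v_{5} — sig = (2;(1))
  P={3,4}:  v_{3} + v_{4} = v_{0} — sig = (2;(1))
  P={1,3}:  v_{1} + v_{3} = 2·v_{0} — sig = (2;(2))
  P={1,5}:  v_{1} + v_{5} = 2·v_{4} — sig = (2;(2))

Hence PRS(X_Σ) =
[(2;()), (2;()), (2;(1)), (2;(1)), (2;(1)), (2;(1)), (2;(1)), (2;(2)), (2;(2))]


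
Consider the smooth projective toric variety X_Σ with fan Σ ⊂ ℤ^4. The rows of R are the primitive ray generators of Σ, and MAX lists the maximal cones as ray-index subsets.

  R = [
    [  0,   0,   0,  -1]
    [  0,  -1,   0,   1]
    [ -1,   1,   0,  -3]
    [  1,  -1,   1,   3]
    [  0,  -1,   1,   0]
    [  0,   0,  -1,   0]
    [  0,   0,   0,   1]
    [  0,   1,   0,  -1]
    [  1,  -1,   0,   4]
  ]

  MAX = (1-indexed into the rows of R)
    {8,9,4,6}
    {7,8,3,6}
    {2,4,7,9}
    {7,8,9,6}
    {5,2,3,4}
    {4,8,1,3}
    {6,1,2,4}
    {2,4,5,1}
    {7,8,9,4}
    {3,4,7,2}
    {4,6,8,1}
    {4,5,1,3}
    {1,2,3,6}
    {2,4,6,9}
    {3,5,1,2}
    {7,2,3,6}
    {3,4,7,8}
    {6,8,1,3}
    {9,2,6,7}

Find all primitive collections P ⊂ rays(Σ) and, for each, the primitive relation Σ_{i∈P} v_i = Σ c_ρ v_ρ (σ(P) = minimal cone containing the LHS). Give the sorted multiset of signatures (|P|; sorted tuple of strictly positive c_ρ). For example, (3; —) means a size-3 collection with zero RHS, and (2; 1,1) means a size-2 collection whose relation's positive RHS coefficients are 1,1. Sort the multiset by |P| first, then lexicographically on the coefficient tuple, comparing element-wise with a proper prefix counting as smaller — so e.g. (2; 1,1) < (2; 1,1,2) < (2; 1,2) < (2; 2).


11 collections generate NE(X_Σ); each relation:

  {1,7}:  v_{1} + v_{7} = 0  →  sig = (2; —)
  {2,8}:  v_{2} + v_{8} = 0  →  sig = (2; —)
  {3,9}:  v_{3} + v_{9} = v_{7}  →  sig = (2; 1)
  {1,9}:  v_{1} + v_{9} = v_{4} + v_{6}  →  sig = (2; 1,1)
  {5,6}:  v_{5} + v_{6} = v_{1} + v_{2}  →  sig = (2; 1,1)
  {5,9}:  v_{5} + v_{9} = v_{2} + v_{4}  →  sig = (2; 1,1)
  {5,7}:  v_{5} + v_{7} = v_{2} + v_{3} + v_{4}  →  sig = (2; 1,1,1)
  {5,8}:  v_{5} + v_{8} = v_{1} + v_{3} + v_{4}  →  sig = (2; 1,1,1)
  {3,4,6}:  v_{3} + v_{4} + v_{6} = 0  →  sig = (3; —)
  {4,6,7}:  v_{4} + v_{6} + v_{7} = v_{9}  →  sig = (3; 1)
  {1,2,3,4}:  v_{1} + v_{2} + v_{3} + v_{4} = v_{5}  →  sig = (4; 1)

Hence PRS(X_Σ) =
[(2; —), (2; —), (2; 1), (2; 1,1), (2; 1,1), (2; 1,1), (2; 1,1,1), (2; 1,1,1), (3; —), (3; 1), (4; 1)]


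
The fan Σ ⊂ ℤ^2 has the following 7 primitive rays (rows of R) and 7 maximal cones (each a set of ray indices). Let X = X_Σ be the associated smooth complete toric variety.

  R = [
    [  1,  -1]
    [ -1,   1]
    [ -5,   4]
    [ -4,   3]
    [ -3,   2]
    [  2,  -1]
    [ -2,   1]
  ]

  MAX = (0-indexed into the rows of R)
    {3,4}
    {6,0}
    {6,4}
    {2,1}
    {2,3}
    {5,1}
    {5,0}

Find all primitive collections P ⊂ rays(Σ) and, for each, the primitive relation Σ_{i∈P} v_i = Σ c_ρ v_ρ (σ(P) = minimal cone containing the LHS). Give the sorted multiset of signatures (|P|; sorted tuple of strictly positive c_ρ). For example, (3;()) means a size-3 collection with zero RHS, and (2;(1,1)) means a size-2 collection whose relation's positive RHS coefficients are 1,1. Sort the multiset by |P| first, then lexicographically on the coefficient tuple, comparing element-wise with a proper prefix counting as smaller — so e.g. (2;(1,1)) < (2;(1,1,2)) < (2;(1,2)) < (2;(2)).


Σ has 14 primitive collections:

  P={0,1}:  v_{0} + v_{1} = 0 — sig = (2;())
  P={5,6}:  v_{5} + v_{6} = 0 — sig = (2;())
  P={0,2}:  v_{0} + v_{2} = v_{3} — sig = (2;(1))
  P={0,3}:  v_{0} + v_{3} = v_{4} — sig = (2;(1))
  P={0,4}:  v_{0} + v_{4} = v_{6} — sig = (2;(1))
  P={1,3}:  v_{1} + v_{3} = v_{2} — sig = (2;(1))
  P={1,4}:  v_{1} + v_{4} = v_{3} — sig = (2;(1))
  P={1,6}:  v_{1} + v_{6} = v_{4} — sig = (2;(1))
  P={4,5}:  v_{4} + v_{5} = v_{1} — sig = (2;(1))
  P={2,6}:  v_{2} + v_{6} = v_{3} + v_{4} — sig = (2;(1,1))
  P={2,4}:  v_{2} + v_{4} = 2·v_{3} — sig = (2;(2))
  P={3,5}:  v_{3} + v_{5} = 2·v_{1} — sig = (2;(2))
  P={3,6}:  v_{3} + v_{6} = 2·v_{4} — sig = (2;(2))
  P={2,5}:  v_{2} + v_{5} = 3·v_{1} — sig = (2;(3))

Hence PRS(X_Σ) =
    |P|=2: 14 collections, coeffs (), (), (1), (1), (1), (1), (1), (1), (1), (1,1), (2), (2), (2), (3)


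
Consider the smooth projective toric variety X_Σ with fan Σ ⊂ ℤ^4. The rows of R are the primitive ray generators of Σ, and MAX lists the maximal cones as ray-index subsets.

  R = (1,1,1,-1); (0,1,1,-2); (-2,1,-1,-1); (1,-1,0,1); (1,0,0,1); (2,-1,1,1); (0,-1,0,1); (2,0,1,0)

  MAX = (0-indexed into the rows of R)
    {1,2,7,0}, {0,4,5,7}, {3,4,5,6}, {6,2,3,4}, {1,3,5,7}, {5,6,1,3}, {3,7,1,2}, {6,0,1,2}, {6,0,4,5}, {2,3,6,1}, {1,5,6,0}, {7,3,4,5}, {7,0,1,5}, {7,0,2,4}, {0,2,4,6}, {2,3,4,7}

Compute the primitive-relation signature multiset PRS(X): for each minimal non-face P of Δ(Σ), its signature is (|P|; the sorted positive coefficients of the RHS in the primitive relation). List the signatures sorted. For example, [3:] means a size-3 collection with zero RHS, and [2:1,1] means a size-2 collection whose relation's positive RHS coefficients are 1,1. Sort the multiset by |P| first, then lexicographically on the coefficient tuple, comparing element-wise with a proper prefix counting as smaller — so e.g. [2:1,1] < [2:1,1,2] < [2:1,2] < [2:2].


Δ(Σ) — 8 vertices, 4 min non-faces:

  P={2,5}:  v_{2} + v_{5} = 0  →  sig = [2:]
  P={0,3}:  v_{0} + v_{3} = v_{7}  →  sig = [2:1]
  P={1,4}:  v_{1} + v_{4} = v_{0}  →  sig = [2:1]
  P={6,7}:  v_{6} + v_{7} = v_{5}  →  sig = [2:1]

Hence PRS(X_Σ) =
[[2:], [2:1], [2:1], [2:1]]


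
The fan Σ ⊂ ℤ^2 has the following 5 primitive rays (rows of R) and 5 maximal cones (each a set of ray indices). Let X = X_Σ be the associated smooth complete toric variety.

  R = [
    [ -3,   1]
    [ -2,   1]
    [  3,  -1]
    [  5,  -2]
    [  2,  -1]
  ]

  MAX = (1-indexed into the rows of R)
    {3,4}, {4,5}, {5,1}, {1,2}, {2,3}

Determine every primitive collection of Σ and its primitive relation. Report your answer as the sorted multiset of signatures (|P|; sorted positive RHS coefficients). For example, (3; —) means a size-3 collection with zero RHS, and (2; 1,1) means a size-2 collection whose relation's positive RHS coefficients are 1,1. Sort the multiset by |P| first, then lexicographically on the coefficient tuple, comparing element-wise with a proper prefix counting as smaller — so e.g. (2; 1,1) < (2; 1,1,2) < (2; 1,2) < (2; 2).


5 minimal non-faces of Δ(Σ) (on 5 rays):

  • {1,3}:  v_{1} + v_{3} = 0  so sig = (2; —)
  • {2,5}:  v_{2} + v_{5} = 0  so sig = (2; —)
  • {1,4}:  v_{1} + v_{4} = v_{5}  so sig = (2; 1)
  • {2,4}:  v_{2} + v_{4} = v_{3}  so sig = (2; 1)
  • {3,5}:  v_{3} + v_{5} = v_{4}  so sig = (2; 1)

Signatures (|P|; sorted positive RHS coefficients), sorted:
    |P|=2: 5 collections, coeffs (), (), (1), (1), (1)
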